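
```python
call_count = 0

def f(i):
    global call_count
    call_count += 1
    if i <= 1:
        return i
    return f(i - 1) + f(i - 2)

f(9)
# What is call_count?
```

Calls(i) = 1 + Calls(i-1) + Calls(i-2); Calls(0)=Calls(1)=1. For i=9 this gives 109.

Answer: 109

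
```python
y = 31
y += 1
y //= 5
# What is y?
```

Trace:
`y = 31` → y = 31
`y += 1` → y = 32
`y //= 5` → y = 6
So y = 6

Answer: 6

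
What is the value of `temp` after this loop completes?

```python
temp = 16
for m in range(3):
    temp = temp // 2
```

Halve 3 times: 16 // 2^3 = 2
`temp` takes the values: 16 → 8 → 4 → 2

Answer: 2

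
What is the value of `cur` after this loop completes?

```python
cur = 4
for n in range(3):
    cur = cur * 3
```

Multiply by 3, 3 times: 4 * 3^3 = 108
`cur` takes the values: 4 → 12 → 36 → 108

Answer: 108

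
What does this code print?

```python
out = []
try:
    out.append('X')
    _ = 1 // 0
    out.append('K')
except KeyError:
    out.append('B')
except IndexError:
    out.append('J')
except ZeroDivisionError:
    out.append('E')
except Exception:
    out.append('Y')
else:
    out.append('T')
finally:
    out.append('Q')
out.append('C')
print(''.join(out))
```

Execution trace: 'X' (try body) → 'E' (except ZeroDivisionError) → 'Q' (finally) → 'C' (after the try/except). Output: XEQC

Answer: XEQC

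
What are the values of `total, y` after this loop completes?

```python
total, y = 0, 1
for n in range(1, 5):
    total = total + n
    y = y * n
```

Sum and factorial of 1 to 4
`total, y` takes the values: (0, 1) → (1, 1) → (3, 1) → (3, 2) → (6, 2) → (6, 6) → (10, 6) → (10, 24)

Answer: 10, 24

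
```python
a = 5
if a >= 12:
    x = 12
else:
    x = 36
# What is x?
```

Trace:
`a = 5` → a = 5
`if a >= 12: ...` → a >= 12 is False, take else branch → x = 36
So x = 36

Answer: 36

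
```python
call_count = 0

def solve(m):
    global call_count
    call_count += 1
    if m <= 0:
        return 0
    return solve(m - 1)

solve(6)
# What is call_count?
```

Linear recursion stepping by 1: 7 calls from m=6 down to ≤0.

Answer: 7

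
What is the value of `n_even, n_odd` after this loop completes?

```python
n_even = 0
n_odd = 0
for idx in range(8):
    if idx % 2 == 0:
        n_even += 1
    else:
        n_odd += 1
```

Count evens and odds in range(8)
`n_even, n_odd` takes the values: (0, 0) → (1, 0) → (1, 1) → (2, 1) → (2, 2) → (3, 2) → (3, 3) → (4, 3) → (4, 4)

Answer: 4, 4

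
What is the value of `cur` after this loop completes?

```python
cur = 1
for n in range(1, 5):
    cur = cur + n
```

Start at 1, add 1 through 4
`cur` takes the values: 1 → 2 → 4 → 7 → 11

Answer: 11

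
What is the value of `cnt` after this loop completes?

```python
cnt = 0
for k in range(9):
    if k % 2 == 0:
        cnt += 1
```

Count numbers divisible by 2 in range(9)
`cnt` takes the values: 0 → 1 → 2 → 3 → 4 → 5

Answer: 5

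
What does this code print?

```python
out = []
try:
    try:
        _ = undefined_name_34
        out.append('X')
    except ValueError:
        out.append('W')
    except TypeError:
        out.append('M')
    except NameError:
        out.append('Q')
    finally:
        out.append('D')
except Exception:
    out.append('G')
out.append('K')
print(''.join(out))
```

Execution trace: 'Q' (inner except NameError) → 'D' (inner finally) → 'K' (after the try/except). Output: QDK

Answer: QDK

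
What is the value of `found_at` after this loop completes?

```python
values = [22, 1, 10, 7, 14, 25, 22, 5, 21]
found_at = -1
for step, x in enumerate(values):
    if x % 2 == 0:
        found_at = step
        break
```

First even number index in [22, 1, 10, 7, 14, 25, 22, 5, 21]
`found_at` takes the values: -1 → 0

Answer: 0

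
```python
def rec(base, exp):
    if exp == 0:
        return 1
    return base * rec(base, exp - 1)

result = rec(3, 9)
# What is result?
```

rec(3, 9) = 3 * 3 * 3 * 3 * 3 * 3 * 3 * 3 * 3 = 19683

Answer: 19683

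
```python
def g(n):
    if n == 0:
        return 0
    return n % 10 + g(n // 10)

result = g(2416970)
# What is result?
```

Sum of digits of 2416970: 0 + 7 + 9 + 6 + 1 + 4 + 2 = 29

Answer: 29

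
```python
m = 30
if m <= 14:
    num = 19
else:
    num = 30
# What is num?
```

Trace:
`m = 30` → m = 30
`if m <= 14: ...` → m <= 14 is False, take else branch → num = 30
So num = 30

Answer: 30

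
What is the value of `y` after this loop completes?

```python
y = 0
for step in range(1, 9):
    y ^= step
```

XOR of 1 to 8
`y` takes the values: 0 → 1 → 3 → 0 → 4 → 1 → 7 → 0 → 8

Answer: 8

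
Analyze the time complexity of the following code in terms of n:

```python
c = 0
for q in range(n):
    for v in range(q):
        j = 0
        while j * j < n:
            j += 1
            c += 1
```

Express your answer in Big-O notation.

Each loop level contributes: n × n × √n. Multiplying the contributions gives O(n^2√n).

Answer: O(n^2√n)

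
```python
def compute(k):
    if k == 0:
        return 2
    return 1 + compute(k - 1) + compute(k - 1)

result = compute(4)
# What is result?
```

compute(k) = 1 + 2·compute(k-1), compute(0)=2. Closed form: (2+1)·2^4 - 1 = 47.

Answer: 47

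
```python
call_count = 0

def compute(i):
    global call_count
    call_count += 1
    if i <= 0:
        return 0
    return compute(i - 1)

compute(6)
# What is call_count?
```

Linear recursion stepping by 1: 7 calls from i=6 down to ≤0.

Answer: 7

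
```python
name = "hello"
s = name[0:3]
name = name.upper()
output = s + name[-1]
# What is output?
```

Trace:
`name = "hello"` → name = 'hello'
`s = name[0:3]` → s = 'hel'
`name = name.upper()` → name = 'HELLO'
`output = s + name[-1]` → output = 'helO'
So output = 'helO'

Answer: 'helO'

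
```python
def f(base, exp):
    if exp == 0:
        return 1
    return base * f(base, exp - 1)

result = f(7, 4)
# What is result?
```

f(7, 4) = 7 * 7 * 7 * 7 = 2401

Answer: 2401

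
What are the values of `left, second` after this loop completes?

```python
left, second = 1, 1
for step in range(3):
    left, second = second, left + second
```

Fibonacci: after 3 iterations
`left, second` takes the values: (1, 1) → (1, 2) → (2, 3) → (3, 5)

Answer: 3, 5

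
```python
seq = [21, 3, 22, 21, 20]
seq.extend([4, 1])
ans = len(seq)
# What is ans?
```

Trace:
`seq = [21, 3, 22, 21, 20]` → seq = [21, 3, 22, 21, 20]
`seq.extend([4, 1])` → seq = [21, 3, 22, 21, 20, 4, 1]
`ans = len(seq)` → ans = 7
So ans = 7

Answer: 7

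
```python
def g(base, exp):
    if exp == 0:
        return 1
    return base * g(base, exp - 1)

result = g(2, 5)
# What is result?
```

g(2, 5) = 2 * 2 * 2 * 2 * 2 = 32

Answer: 32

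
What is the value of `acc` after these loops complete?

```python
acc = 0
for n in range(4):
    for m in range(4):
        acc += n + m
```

Sum of all n+m for n,m in 4x4
`acc` takes the values: 0 → 1 → 3 → 6 → 7 → 9 → 12 → 16 → 18 → 21 → 25 → 30 → 33 → 37 → 42 → 48

Answer: 48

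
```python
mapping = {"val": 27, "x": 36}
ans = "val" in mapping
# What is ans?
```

Trace:
`mapping = {"val": 27, "x": 36}` → mapping = {'val': 27, 'x': 36}
`ans = "val" in mapping` → ans = True
So ans = True

Answer: True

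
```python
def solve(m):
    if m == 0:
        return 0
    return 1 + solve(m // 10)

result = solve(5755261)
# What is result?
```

Count of digits of 5755261: 7

Answer: 7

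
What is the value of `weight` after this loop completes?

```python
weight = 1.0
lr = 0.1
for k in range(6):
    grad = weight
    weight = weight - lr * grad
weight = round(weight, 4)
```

Gradient descent: w = 1.0 * (1 - 0.1)^6
`weight` takes the values: 1.0 → 0.9 → 0.81 → 0.729 → 0.6561 → 0.59049 → 0.531441 → 0.5314

Answer: 0.5314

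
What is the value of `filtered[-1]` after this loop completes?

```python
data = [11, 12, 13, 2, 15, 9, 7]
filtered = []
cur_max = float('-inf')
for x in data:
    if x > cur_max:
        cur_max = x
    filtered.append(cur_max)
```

Running max ends at 15
`filtered` takes the values: [] → [11] → [11, 12] → [11, 12, 13] → [11, 12, 13, 13] → [11, 12, 13, 13, 15] → [11, 12, 13, 13, 15, 15] → [11, 12, 13, 13, 15, 15, 15]
So `filtered[-1]` = 15

Answer: 15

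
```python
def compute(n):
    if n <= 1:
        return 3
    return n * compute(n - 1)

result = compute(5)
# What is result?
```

compute(5) = 5 * 4 * 3 * 2 * 3 = 360

Answer: 360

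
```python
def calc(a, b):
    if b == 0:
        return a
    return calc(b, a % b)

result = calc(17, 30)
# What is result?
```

calc(17, 30) -> calc(30, 17) -> calc(17, 13) -> calc(13, 4) -> calc(4, 1) -> calc(1, 0) -> 1

Answer: 1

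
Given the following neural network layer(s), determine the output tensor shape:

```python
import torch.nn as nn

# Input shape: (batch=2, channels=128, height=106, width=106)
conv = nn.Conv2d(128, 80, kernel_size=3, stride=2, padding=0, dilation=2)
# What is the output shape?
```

Input: (2, 128, 106, 106) -> Output: (2, 80, 51, 51)

Answer: (2, 80, 51, 51)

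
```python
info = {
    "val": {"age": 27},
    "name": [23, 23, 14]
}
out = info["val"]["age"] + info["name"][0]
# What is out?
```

Trace:
`info = { ...` → info = {'val': {'age': 27}, 'name': [23, 23, 14]}
`out = info["val"]["age"] + info["name"][0]` → out = 50
So out = 50

Answer: 50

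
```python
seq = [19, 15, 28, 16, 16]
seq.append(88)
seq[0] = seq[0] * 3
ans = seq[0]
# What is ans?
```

Trace:
`seq = [19, 15, 28, 16, 16]` → seq = [19, 15, 28, 16, 16]
`seq.append(88)` → seq = [19, 15, 28, 16, 16, 88]
`seq[0] = seq[0] * 3` → seq = [57, 15, 28, 16, 16, 88]
`ans = seq[0]` → ans = 57
So ans = 57

Answer: 57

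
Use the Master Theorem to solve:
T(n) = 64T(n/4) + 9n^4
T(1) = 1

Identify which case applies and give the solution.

a=64, b=4, f(n)=9n^4. log_4(64) = 3. Since c=4 > 3 and the regularity condition holds (64(n/4)^4 = (64/4^4)n^4 with 64/4^4 < 1), Case 3 applies: T(n) = Θ(f(n)) = O(n^4).

Answer: O(n^4) - Case 3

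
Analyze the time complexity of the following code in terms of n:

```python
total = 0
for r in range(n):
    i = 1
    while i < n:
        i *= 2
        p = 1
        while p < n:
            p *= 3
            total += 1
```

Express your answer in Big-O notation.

Each loop level contributes: n × log n × log n. Multiplying the contributions gives O(n log² n).

Answer: O(n log² n)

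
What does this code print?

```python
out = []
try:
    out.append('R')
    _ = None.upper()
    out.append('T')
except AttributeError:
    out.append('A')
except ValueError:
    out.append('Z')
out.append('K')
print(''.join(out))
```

Execution trace: 'R' (try body) → 'A' (except AttributeError) → 'K' (after the try/except). Output: RAK

Answer: RAK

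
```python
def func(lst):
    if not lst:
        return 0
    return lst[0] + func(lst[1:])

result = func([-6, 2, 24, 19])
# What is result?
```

(-6) + 2 + 24 + 19 + 0 = 39

Answer: 39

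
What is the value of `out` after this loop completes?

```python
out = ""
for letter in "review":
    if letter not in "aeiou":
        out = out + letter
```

Remove vowels from 'review'
`out` takes the values: "" → "r" → "rv" → "rvw"

Answer: "rvw"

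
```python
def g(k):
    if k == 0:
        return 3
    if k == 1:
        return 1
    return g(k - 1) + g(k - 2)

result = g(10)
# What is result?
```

Build up from base cases: g(0)=3, g(1)=1, g(2)=4, g(3)=5, g(4)=9, g(5)=14, g(6)=23, ..., g(10)=157

Answer: 157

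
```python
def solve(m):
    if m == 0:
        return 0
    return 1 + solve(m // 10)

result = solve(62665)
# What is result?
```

Count of digits of 62665: 5

Answer: 5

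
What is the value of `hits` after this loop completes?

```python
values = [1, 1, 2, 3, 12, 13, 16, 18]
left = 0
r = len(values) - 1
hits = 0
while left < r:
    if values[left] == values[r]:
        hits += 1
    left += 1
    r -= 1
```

Count matching pairs from ends
`hits` takes the values: 0

Answer: 0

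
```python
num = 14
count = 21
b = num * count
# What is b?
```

Trace:
`num = 14` → num = 14
`count = 21` → count = 21
`b = num * count` → b = 294
So b = 294

Answer: 294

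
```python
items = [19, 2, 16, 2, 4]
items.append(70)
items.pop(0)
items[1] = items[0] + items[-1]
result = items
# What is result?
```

Trace:
`items = [19, 2, 16, 2, 4]` → items = [19, 2, 16, 2, 4]
`items.append(70)` → items = [19, 2, 16, 2, 4, 70]
`items.pop(0)` → items = [2, 16, 2, 4, 70]
`items[1] = items[0] + items[-1]` → items = [2, 72, 2, 4, 70]
`result = items` → result = [2, 72, 2, 4, 70]
So result = [2, 72, 2, 4, 70]

Answer: [2, 72, 2, 4, 70]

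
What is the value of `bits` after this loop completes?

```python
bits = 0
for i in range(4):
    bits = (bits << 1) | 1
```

Build 4 consecutive 1-bits: 0b1111
`bits` takes the values: 0 → 1 → 3 → 7 → 15

Answer: 15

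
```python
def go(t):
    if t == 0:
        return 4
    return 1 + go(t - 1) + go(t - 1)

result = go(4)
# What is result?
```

go(t) = 1 + 2·go(t-1), go(0)=4. Closed form: (4+1)·2^4 - 1 = 79.

Answer: 79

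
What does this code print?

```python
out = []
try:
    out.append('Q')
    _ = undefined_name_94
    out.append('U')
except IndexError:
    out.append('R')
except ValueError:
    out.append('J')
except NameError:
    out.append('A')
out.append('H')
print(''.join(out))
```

Execution trace: 'Q' (try body) → 'A' (except NameError) → 'H' (after the try/except). Output: QAH

Answer: QAH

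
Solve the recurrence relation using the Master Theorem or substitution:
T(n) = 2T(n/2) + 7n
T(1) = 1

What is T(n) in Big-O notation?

By Master Theorem: a=2, b=2, f(n)=7n. Since log_2(2) = 1 and f(n) = Θ(n^1), Case 2 applies. T(n) = O(n log n).

Answer: O(n log n)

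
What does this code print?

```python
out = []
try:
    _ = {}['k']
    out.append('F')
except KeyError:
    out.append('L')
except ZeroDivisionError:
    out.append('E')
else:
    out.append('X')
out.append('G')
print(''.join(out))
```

Execution trace: 'L' (except KeyError) → 'G' (after the try/except). Output: LG

Answer: LG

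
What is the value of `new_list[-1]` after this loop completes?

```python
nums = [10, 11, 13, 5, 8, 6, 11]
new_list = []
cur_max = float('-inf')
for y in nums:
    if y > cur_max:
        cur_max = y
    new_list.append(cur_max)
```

Running max ends at 13
`new_list` takes the values: [] → [10] → [10, 11] → [10, 11, 13] → [10, 11, 13, 13] → [10, 11, 13, 13, 13] → [10, 11, 13, 13, 13, 13] → [10, 11, 13, 13, 13, 13, 13]
So `new_list[-1]` = 13

Answer: 13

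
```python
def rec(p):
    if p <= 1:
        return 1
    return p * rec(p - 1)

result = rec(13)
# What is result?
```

rec(13) = 13 * 12 * 11 * 10 * 9 * 8 * 7 * 6 * 5 * 4 * 3 * 2 * 1 = 6227020800

Answer: 6227020800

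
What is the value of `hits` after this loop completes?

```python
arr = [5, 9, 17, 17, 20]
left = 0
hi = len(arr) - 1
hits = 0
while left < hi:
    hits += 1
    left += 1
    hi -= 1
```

Iterations until pointers meet (list length 5)
`hits` takes the values: 0 → 1 → 2

Answer: 2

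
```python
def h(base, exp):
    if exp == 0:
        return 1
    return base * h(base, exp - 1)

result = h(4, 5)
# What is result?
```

h(4, 5) = 4 * 4 * 4 * 4 * 4 = 1024

Answer: 1024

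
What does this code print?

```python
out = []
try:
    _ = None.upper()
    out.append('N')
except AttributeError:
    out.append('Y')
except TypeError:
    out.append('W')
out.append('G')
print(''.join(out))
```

Execution trace: 'Y' (except AttributeError) → 'G' (after the try/except). Output: YG

Answer: YG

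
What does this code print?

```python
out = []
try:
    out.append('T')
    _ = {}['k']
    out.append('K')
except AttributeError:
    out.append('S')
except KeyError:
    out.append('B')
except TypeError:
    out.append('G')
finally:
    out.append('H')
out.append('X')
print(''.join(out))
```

Execution trace: 'T' (try body) → 'B' (except KeyError) → 'H' (finally) → 'X' (after the try/except). Output: TBHX

Answer: TBHX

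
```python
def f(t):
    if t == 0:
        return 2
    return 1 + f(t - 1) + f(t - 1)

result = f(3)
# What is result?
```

f(t) = 1 + 2·f(t-1), f(0)=2. Closed form: (2+1)·2^3 - 1 = 23.

Answer: 23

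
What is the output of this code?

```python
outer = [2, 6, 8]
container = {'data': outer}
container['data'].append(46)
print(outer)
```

Key concept: dict holds reference to list.
Step by step:
`outer = [2, 6, 8]` → outer = [2, 6, 8]
`container = {'data': outer}` → container = {'data': [2, 6, 8]}
`container['data'].append(46)` → outer = [2, 6, 8, 46]; container = {'data': [2, 6, 8, 46]}
`print(outer)` → prints [2, 6, 8, 46]

Answer: [2, 6, 8, 46]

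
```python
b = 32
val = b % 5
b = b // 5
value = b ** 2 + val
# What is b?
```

Trace:
`b = 32` → b = 32
`val = b % 5` → val = 2
`b = b // 5` → b = 6
`value = b ** 2 + val` → value = 38
So b = 6

Answer: 6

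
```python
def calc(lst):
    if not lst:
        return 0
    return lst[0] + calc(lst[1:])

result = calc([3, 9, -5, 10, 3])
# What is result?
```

3 + 9 + (-5) + 10 + 3 + 0 = 20

Answer: 20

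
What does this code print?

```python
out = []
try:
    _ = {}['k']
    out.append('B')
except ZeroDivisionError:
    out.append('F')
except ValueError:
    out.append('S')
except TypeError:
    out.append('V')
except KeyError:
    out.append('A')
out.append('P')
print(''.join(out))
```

Execution trace: 'A' (except KeyError) → 'P' (after the try/except). Output: AP

Answer: AP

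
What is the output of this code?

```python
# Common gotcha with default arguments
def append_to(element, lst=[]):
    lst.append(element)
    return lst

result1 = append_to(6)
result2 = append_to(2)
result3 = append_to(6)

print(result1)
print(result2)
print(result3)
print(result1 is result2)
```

Key concept: mutable default argument gotcha.
Step by step:
`result1 = append_to(6)` → result1 = [6]
`result2 = append_to(2)` → result1 = [6, 2] (same object as result2); result2 = [6, 2] (same object as result1)
`result3 = append_to(6)` → result1 = [6, 2, 6] (same object as result2, result3); result2 = [6, 2, 6] (same object as result1, result3); result3 = [6, 2, 6] (same object as result1, result2)
`print(result1)` → prints [6, 2, 6]
`print(result2)` → prints [6, 2, 6]
`print(result3)` → prints [6, 2, 6]
`print(result1 is result2)` → prints True

Answer:
[6, 2, 6]
[6, 2, 6]
[6, 2, 6]
True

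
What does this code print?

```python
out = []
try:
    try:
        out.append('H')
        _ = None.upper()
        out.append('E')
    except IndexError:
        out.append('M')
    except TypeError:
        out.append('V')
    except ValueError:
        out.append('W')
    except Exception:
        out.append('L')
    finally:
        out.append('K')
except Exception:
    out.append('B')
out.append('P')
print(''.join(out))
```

Execution trace: 'H' (inner try body) → 'L' (inner except Exception) → 'K' (inner finally) → 'P' (after the try/except). Output: HLKP

Answer: HLKP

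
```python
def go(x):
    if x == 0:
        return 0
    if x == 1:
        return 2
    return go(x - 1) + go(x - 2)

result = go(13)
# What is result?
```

Build up from base cases: go(0)=0, go(1)=2, go(2)=2, go(3)=4, go(4)=6, go(5)=10, go(6)=16, ..., go(13)=466

Answer: 466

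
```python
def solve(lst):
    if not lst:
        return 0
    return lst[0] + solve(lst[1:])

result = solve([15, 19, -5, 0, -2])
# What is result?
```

15 + 19 + (-5) + 0 + (-2) + 0 = 27

Answer: 27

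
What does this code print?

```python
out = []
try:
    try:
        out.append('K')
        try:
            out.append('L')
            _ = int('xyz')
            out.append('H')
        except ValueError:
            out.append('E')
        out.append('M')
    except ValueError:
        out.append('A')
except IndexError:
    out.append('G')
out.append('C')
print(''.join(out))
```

Execution trace: 'K' (try body) → 'L' (inner try body) → 'E' (inner except ValueError) → 'M' (try body, no exception) → 'C' (after the try/except). Output: KLEMC

Answer: KLEMC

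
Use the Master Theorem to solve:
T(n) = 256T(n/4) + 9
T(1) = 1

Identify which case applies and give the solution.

a=256, b=4, f(n)=9. log_4(256) = 4. Since c=0 < 4, Case 1 applies: T(n) = Θ(n^log_b(a)) = O(n^4).

Answer: O(n^4) - Case 1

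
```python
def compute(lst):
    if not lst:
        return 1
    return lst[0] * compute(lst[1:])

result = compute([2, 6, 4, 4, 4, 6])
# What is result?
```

Product over [2, 6, 4, 4, 4, 6] = 2 * 6 * 4 * 4 * 4 * 6 = 4608

Answer: 4608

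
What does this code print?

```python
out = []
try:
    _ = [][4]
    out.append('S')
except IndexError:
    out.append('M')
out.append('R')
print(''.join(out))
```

Execution trace: 'M' (except IndexError) → 'R' (after the try/except). Output: MR

Answer: MR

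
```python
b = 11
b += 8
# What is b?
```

Trace:
`b = 11` → b = 11
`b += 8` → b = 19
So b = 19

Answer: 19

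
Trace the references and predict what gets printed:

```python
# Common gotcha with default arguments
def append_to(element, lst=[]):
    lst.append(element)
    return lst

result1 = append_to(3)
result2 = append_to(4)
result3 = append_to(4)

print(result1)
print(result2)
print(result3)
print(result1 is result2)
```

Key concept: mutable default argument gotcha.
Step by step:
`result1 = append_to(3)` → result1 = [3]
`result2 = append_to(4)` → result1 = [3, 4] (same object as result2); result2 = [3, 4] (same object as result1)
`result3 = append_to(4)` → result1 = [3, 4, 4] (same object as result2, result3); result2 = [3, 4, 4] (same object as result1, result3); result3 = [3, 4, 4] (same object as result1, result2)
`print(result1)` → prints [3, 4, 4]
`print(result2)` → prints [3, 4, 4]
`print(result3)` → prints [3, 4, 4]
`print(result1 is result2)` → prints True

Answer:
[3, 4, 4]
[3, 4, 4]
[3, 4, 4]
True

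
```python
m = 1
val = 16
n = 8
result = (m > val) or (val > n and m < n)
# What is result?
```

Trace:
`m = 1` → m = 1
`val = 16` → val = 16
`n = 8` → n = 8
`result = (m > val) or (val > n and m < n)` → result = True
So result = True

Answer: True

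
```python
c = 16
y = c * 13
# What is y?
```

Trace:
`c = 16` → c = 16
`y = c * 13` → y = 208
So y = 208

Answer: 208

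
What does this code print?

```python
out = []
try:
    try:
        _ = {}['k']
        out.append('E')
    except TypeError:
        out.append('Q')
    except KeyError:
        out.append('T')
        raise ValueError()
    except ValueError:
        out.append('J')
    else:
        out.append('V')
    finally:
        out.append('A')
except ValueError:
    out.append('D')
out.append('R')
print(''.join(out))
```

Execution trace: 'T' (except KeyError) → 'A' (finally) → 'D' (outer except ValueError) → 'R' (after the try/except). Output: TADR

Answer: TADR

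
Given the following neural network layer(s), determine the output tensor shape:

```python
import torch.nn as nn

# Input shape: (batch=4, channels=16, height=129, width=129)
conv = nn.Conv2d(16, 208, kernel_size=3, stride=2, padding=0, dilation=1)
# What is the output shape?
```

Input: (4, 16, 129, 129) -> Output: (4, 208, 64, 64)

Answer: (4, 208, 64, 64)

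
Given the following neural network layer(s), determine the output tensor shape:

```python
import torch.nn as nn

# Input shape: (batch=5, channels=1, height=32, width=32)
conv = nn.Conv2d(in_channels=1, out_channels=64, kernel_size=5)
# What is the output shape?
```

Input: (5, 1, 32, 32) -> Output: (5, 64, 28, 28)

Answer: (5, 64, 28, 28)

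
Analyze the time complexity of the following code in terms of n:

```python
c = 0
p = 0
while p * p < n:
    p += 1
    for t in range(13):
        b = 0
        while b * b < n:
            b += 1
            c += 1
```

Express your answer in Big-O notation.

Each loop level contributes: √n × 1 × √n. Multiplying the contributions gives O(n).

Answer: O(n)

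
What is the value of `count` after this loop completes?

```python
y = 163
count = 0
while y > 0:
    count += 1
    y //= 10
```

Count digits by repeated division by 10
`count` takes the values: 0 → 1 → 2 → 3

Answer: 3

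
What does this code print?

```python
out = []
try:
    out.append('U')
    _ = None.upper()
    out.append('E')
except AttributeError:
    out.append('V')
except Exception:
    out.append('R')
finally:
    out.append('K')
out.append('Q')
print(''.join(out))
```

Execution trace: 'U' (try body) → 'V' (except AttributeError) → 'K' (finally) → 'Q' (after the try/except). Output: UVKQ

Answer: UVKQ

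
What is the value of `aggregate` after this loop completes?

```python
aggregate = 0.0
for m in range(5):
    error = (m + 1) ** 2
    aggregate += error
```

Sum of squared losses 1² + 2² + ... + 5²
`aggregate` takes the values: 0.0 → 1.0 → 5.0 → 14.0 → 30.0 → 55.0

Answer: 55.0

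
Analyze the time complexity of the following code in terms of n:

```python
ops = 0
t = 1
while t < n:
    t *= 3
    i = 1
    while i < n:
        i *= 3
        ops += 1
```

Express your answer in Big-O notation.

Each loop level contributes: log n × log n. Multiplying the contributions gives O(log² n).

Answer: O(log² n)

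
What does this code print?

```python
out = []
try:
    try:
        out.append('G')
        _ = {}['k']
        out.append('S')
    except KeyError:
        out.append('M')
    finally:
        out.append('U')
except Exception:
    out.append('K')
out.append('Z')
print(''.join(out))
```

Execution trace: 'G' (inner try body) → 'M' (inner except KeyError) → 'U' (inner finally) → 'Z' (after the try/except). Output: GMUZ

Answer: GMUZ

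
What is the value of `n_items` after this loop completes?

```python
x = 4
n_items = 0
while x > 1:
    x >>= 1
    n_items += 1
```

Count right shifts until 1
`n_items` takes the values: 0 → 1 → 2

Answer: 2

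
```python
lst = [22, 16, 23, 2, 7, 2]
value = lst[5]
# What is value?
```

Trace:
`lst = [22, 16, 23, 2, 7, 2]` → lst = [22, 16, 23, 2, 7, 2]
`value = lst[5]` → value = 2
So value = 2

Answer: 2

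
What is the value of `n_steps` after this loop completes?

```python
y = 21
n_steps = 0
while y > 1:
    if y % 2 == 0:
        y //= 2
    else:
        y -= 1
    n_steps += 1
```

Steps to reduce 21 to 1
`n_steps` takes the values: 0 → 1 → 2 → 3 → 4 → 5 → 6

Answer: 6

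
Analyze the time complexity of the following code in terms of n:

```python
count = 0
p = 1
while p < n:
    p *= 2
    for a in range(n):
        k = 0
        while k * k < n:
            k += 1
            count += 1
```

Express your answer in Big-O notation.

Each loop level contributes: log n × n × √n. Multiplying the contributions gives O(n√n log n).

Answer: O(n√n log n)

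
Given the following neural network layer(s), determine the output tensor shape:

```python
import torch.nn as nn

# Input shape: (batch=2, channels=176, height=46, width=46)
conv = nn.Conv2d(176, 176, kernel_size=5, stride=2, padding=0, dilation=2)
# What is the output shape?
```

Input: (2, 176, 46, 46) -> Output: (2, 176, 19, 19)

Answer: (2, 176, 19, 19)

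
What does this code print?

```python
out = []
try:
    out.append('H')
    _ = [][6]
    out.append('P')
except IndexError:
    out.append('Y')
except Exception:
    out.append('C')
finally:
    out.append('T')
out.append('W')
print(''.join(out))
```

Execution trace: 'H' (try body) → 'Y' (except IndexError) → 'T' (finally) → 'W' (after the try/except). Output: HYTW

Answer: HYTW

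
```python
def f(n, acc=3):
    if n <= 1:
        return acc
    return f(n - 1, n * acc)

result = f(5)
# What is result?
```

Accumulator trace (n, acc): (5, 3) -> (4, 15) -> (3, 60) -> (2, 180) -> (1, 360) -> return 360

Answer: 360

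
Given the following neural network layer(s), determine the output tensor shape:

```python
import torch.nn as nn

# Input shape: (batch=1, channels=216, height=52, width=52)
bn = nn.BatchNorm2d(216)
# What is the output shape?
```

Input: (1, 216, 52, 52) -> Output: (1, 216, 52, 52)

Answer: (1, 216, 52, 52)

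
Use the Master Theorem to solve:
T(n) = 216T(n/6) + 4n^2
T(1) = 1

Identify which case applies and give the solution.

a=216, b=6, f(n)=4n^2. log_6(216) = 3. Since c=2 < 3, Case 1 applies: T(n) = Θ(n^log_b(a)) = O(n^3).

Answer: O(n^3) - Case 1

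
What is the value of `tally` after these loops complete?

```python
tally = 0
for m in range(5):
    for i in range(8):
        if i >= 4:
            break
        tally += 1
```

Inner breaks at 4, outer runs 5 times
`tally` takes the values: 0 → 1 → 2 → 3 → 4 → 5 → 6 → 7 → 8 → 9 → 10 → 11 → 12 → 13 → 14 → 15 → 16 → 17 → 18 → 19 → 20

Answer: 20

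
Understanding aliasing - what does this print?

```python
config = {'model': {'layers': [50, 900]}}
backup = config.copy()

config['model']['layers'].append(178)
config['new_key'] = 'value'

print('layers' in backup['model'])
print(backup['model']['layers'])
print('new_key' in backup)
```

Key concept: shallow copy gotcha with nested dict.
Step by step:
`config = {'model': {'layers': [50, 900]}}` → config = {'model': {'layers': [50, 900]}}
`backup = config.copy()` → backup = {'model': {'layers': [50, 900]}}
`config['model']['layers'].append(178)` → config = {'model': {'layers': [50, 900, 178]}}; backup = {'model': {'layers': [50, 900, 178]}}
`config['new_key'] = 'value'` → config = {'model': {'layers': [50, 900, 178]}, 'new_key': 'value'}
`print('layers' in backup['model'])` → prints True
`print(backup['model']['layers'])` → prints [50, 900, 178]
`print('new_key' in backup)` → prints False

Answer:
True
[50, 900, 178]
False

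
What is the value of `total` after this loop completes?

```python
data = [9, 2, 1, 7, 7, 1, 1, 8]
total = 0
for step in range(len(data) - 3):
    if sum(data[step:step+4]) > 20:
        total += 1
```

Count windows with sum > 20
`total` takes the values: 0

Answer: 0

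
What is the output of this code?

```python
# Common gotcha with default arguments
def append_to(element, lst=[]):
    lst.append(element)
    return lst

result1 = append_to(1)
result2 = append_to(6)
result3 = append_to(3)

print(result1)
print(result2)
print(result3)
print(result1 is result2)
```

Key concept: mutable default argument gotcha.
Step by step:
`result1 = append_to(1)` → result1 = [1]
`result2 = append_to(6)` → result1 = [1, 6] (same object as result2); result2 = [1, 6] (same object as result1)
`result3 = append_to(3)` → result1 = [1, 6, 3] (same object as result2, result3); result2 = [1, 6, 3] (same object as result1, result3); result3 = [1, 6, 3] (same object as result1, result2)
`print(result1)` → prints [1, 6, 3]
`print(result2)` → prints [1, 6, 3]
`print(result3)` → prints [1, 6, 3]
`print(result1 is result2)` → prints True

Answer:
[1, 6, 3]
[1, 6, 3]
[1, 6, 3]
True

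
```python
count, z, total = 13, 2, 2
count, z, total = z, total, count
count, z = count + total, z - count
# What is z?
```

Trace:
`count, z, total = 13, 2, 2` → count = 13; z = 2; total = 2
`count, z, total = z, total, count` → count = 2; z = 2; total = 13
`count, z = count + total, z - count` → count = 15; z = 0
So z = 0

Answer: 0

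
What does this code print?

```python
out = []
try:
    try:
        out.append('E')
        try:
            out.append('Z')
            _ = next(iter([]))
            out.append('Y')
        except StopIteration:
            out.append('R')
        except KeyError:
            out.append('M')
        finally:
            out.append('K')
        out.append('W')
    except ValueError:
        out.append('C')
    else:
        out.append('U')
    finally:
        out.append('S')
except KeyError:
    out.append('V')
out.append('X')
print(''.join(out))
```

Execution trace: 'E' (try body) → 'Z' (inner try body) → 'R' (inner except StopIteration) → 'K' (inner finally) → 'W' (try body, no exception) → 'U' (else) → 'S' (finally) → 'X' (after the try/except). Output: EZRKWUSX

Answer: EZRKWUSX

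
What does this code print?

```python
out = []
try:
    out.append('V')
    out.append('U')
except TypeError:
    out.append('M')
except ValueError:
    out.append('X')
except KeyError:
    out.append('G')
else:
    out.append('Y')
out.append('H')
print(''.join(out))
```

Execution trace: 'V' (try body) → 'U' (try body, no exception) → 'Y' (else) → 'H' (after the try/except). Output: VUYH

Answer: VUYH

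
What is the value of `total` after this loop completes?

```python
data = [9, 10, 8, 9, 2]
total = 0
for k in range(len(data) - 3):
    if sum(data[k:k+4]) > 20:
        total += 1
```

Count windows with sum > 20
`total` takes the values: 0 → 1 → 2

Answer: 2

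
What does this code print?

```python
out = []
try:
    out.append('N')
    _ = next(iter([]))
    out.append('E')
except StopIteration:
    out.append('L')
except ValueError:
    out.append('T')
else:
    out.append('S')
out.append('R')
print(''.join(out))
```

Execution trace: 'N' (try body) → 'L' (except StopIteration) → 'R' (after the try/except). Output: NLR

Answer: NLR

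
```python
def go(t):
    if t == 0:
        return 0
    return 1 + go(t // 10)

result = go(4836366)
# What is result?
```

Count of digits of 4836366: 7

Answer: 7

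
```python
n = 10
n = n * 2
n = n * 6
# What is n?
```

Trace:
`n = 10` → n = 10
`n = n * 2` → n = 20
`n = n * 6` → n = 120
So n = 120

Answer: 120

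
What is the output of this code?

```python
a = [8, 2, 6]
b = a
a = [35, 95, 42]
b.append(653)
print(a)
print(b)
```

Key concept: rebinding vs mutation: a is rebound to a new list, b still points at the original.
Step by step:
`a = [8, 2, 6]` → a = [8, 2, 6]
`b = a` → b = [8, 2, 6] (same object as a)
`a = [35, 95, 42]` → a = [35, 95, 42]
`b.append(653)` → b = [8, 2, 6, 653]
`print(a)` → prints [35, 95, 42]
`print(b)` → prints [8, 2, 6, 653]

Answer:
[35, 95, 42]
[8, 2, 6, 653]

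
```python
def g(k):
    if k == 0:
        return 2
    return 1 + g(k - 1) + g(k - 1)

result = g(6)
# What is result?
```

g(k) = 1 + 2·g(k-1), g(0)=2. Closed form: (2+1)·2^6 - 1 = 191.

Answer: 191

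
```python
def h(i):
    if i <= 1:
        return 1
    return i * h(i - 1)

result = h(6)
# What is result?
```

h(6) = 6 * 5 * 4 * 3 * 2 * 1 = 720

Answer: 720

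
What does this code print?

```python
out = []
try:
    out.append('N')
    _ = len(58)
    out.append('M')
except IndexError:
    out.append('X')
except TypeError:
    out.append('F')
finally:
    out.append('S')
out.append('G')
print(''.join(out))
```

Execution trace: 'N' (try body) → 'F' (except TypeError) → 'S' (finally) → 'G' (after the try/except). Output: NFSG

Answer: NFSG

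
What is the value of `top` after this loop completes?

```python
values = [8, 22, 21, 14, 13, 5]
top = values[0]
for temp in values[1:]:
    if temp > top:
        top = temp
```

Maximum of [8, 22, 21, 14, 13, 5]
`top` takes the values: 8 → 22

Answer: 22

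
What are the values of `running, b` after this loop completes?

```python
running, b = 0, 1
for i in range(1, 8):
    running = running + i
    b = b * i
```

Sum and factorial of 1 to 7
`running, b` takes the values: (0, 1) → (1, 1) → (3, 1) → (3, 2) → (6, 2) → (6, 6) → (10, 6) → (10, 24) → (15, 24) → (15, 120) → (21, 120) → (21, 720) → (28, 720) → (28, 5040)

Answer: 28, 5040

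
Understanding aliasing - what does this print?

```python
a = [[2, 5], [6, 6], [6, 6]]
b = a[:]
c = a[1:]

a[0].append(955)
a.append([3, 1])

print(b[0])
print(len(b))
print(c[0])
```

Key concept: slice with nested mutation.
Step by step:
`a = [[2, 5], [6, 6], [6, 6]]` → a = [[2, 5], [6, 6], [6, 6]]
`b = a[:]` → b = [[2, 5], [6, 6], [6, 6]]
`c = a[1:]` → c = [[6, 6], [6, 6]]
`a[0].append(955)` → a = [[2, 5, 955], [6, 6], [6, 6]]; b = [[2, 5, 955], [6, 6], [6, 6]]
`a.append([3, 1])` → a = [[2, 5, 955], [6, 6], [6, 6], [3, 1]]
`print(b[0])` → prints [2, 5, 955]
`print(len(b))` → prints 3
`print(c[0])` → prints [6, 6]

Answer:
[2, 5, 955]
3
[6, 6]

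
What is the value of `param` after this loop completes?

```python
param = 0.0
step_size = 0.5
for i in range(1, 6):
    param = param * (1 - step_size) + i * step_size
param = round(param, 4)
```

Moving average with lr=0.5
`param` takes the values: 0.0 → 0.5 → 1.25 → 2.125 → 3.0625 → 4.03125 → 4.0312

Answer: 4.0312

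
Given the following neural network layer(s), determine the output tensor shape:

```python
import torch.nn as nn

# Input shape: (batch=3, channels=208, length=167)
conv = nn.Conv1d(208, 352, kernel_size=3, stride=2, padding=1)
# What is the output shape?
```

Input: (3, 208, 167) -> Output: (3, 352, 84)

Answer: (3, 352, 84)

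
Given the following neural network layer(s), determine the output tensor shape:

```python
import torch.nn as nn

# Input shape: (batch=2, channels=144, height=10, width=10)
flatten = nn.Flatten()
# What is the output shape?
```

Input: (2, 144, 10, 10) -> Output: (2, 14400)

Answer: (2, 14400)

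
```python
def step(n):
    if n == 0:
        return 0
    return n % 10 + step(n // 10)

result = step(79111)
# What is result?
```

Sum of digits of 79111: 1 + 1 + 1 + 9 + 7 = 19

Answer: 19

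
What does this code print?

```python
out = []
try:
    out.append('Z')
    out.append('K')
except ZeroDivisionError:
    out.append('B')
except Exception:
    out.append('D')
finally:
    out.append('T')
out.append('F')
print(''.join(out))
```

Execution trace: 'Z' (try body) → 'K' (try body, no exception) → 'T' (finally) → 'F' (after the try/except). Output: ZKTF

Answer: ZKTF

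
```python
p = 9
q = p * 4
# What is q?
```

Trace:
`p = 9` → p = 9
`q = p * 4` → q = 36
So q = 36

Answer: 36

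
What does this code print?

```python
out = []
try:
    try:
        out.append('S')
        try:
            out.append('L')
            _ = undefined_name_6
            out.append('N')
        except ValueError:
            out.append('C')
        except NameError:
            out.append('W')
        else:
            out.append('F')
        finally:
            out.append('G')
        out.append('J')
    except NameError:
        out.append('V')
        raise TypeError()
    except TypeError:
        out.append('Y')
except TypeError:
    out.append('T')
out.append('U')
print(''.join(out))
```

Execution trace: 'S' (try body) → 'L' (inner try body) → 'W' (inner except NameError) → 'G' (inner finally) → 'J' (try body, no exception) → 'U' (after the try/except). Output: SLWGJU

Answer: SLWGJU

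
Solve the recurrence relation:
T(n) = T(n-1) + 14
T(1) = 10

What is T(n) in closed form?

Unrolling: T(n) = T(1) + 14·(n-1) = 10 + 14(n-1) = 14n - 4.

Answer: T(n) = 14n - 4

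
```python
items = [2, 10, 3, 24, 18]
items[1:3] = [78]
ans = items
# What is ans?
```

Trace:
`items = [2, 10, 3, 24, 18]` → items = [2, 10, 3, 24, 18]
`items[1:3] = [78]` → items = [2, 78, 24, 18]
`ans = items` → ans = [2, 78, 24, 18]
So ans = [2, 78, 24, 18]

Answer: [2, 78, 24, 18]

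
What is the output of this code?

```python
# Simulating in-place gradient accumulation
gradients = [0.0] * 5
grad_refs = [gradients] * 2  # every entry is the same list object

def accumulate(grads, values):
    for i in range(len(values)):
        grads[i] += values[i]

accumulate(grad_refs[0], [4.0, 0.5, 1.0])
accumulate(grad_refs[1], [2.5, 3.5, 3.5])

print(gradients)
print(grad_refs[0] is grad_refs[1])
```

Key concept: gradient accumulation aliasing.
Step by step:
`gradients = [0.0] * 5` → gradients = [0.0, 0.0, 0.0, 0.0, 0.0]
`grad_refs = [gradients] * 2` → grad_refs = [[0.0, 0.0, 0.0, 0.0, 0.0], [0.0, 0.0, 0.0, 0.0, 0.0]]
`accumulate(grad_refs[0], [4.0, 0.5, 1.0])` → gradients = [4.0, 0.5, 1.0, 0.0, 0.0]; grad_refs = [[4.0, 0.5, 1.0, 0.0, 0.0], [4.0, 0.5, 1.0, 0.0, 0.0]]
`accumulate(grad_refs[1], [2.5, 3.5, 3.5])` → gradients = [6.5, 4.0, 4.5, 0.0, 0.0]; grad_refs = [[6.5, 4.0, 4.5, 0.0, 0.0], [6.5, 4.0, 4.5, 0.0, 0.0]]
`print(gradients)` → prints [6.5, 4.0, 4.5, 0.0, 0.0]
`print(grad_refs[0] is grad_refs[1])` → prints True

Answer:
[6.5, 4.0, 4.5, 0.0, 0.0]
True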